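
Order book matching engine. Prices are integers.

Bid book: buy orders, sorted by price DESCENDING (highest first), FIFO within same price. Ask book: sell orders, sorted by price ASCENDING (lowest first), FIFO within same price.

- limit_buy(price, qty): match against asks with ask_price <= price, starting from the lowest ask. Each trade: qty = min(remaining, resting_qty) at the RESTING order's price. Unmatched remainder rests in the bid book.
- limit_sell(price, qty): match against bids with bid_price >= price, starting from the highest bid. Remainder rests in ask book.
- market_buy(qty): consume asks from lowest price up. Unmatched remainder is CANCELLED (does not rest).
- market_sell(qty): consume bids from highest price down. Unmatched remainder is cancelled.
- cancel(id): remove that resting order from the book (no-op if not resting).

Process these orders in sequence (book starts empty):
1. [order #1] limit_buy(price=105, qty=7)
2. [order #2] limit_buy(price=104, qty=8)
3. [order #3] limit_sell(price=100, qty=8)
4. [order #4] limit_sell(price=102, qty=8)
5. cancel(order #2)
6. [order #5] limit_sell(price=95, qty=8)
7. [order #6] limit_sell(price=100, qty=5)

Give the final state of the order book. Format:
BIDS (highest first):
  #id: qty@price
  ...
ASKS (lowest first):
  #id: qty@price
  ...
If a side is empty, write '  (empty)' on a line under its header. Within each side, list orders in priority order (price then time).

After op 1 [order #1] limit_buy(price=105, qty=7): fills=none; bids=[#1:7@105] asks=[-]
After op 2 [order #2] limit_buy(price=104, qty=8): fills=none; bids=[#1:7@105 #2:8@104] asks=[-]
After op 3 [order #3] limit_sell(price=100, qty=8): fills=#1x#3:7@105 #2x#3:1@104; bids=[#2:7@104] asks=[-]
After op 4 [order #4] limit_sell(price=102, qty=8): fills=#2x#4:7@104; bids=[-] asks=[#4:1@102]
After op 5 cancel(order #2): fills=none; bids=[-] asks=[#4:1@102]
After op 6 [order #5] limit_sell(price=95, qty=8): fills=none; bids=[-] asks=[#5:8@95 #4:1@102]
After op 7 [order #6] limit_sell(price=100, qty=5): fills=none; bids=[-] asks=[#5:8@95 #6:5@100 #4:1@102]

Answer: BIDS (highest first):
  (empty)
ASKS (lowest first):
  #5: 8@95
  #6: 5@100
  #4: 1@102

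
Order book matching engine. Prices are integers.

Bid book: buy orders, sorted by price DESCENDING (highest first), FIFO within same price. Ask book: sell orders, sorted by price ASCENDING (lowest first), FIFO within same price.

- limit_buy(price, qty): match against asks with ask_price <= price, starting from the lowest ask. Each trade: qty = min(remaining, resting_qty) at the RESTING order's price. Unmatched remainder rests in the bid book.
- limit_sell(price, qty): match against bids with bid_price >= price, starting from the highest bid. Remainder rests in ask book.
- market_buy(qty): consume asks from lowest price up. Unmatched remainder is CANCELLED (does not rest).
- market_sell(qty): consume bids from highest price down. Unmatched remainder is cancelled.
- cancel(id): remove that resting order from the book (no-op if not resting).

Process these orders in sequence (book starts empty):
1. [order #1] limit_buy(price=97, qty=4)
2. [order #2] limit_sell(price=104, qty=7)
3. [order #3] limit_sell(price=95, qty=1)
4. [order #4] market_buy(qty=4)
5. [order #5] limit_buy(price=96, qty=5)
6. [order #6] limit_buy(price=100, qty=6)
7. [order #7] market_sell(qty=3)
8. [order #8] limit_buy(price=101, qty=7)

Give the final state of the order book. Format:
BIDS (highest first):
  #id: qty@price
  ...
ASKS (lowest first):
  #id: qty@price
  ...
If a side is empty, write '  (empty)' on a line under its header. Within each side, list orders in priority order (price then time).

After op 1 [order #1] limit_buy(price=97, qty=4): fills=none; bids=[#1:4@97] asks=[-]
After op 2 [order #2] limit_sell(price=104, qty=7): fills=none; bids=[#1:4@97] asks=[#2:7@104]
After op 3 [order #3] limit_sell(price=95, qty=1): fills=#1x#3:1@97; bids=[#1:3@97] asks=[#2:7@104]
After op 4 [order #4] market_buy(qty=4): fills=#4x#2:4@104; bids=[#1:3@97] asks=[#2:3@104]
After op 5 [order #5] limit_buy(price=96, qty=5): fills=none; bids=[#1:3@97 #5:5@96] asks=[#2:3@104]
After op 6 [order #6] limit_buy(price=100, qty=6): fills=none; bids=[#6:6@100 #1:3@97 #5:5@96] asks=[#2:3@104]
After op 7 [order #7] market_sell(qty=3): fills=#6x#7:3@100; bids=[#6:3@100 #1:3@97 #5:5@96] asks=[#2:3@104]
After op 8 [order #8] limit_buy(price=101, qty=7): fills=none; bids=[#8:7@101 #6:3@100 #1:3@97 #5:5@96] asks=[#2:3@104]

Answer: BIDS (highest first):
  #8: 7@101
  #6: 3@100
  #1: 3@97
  #5: 5@96
ASKS (lowest first):
  #2: 3@104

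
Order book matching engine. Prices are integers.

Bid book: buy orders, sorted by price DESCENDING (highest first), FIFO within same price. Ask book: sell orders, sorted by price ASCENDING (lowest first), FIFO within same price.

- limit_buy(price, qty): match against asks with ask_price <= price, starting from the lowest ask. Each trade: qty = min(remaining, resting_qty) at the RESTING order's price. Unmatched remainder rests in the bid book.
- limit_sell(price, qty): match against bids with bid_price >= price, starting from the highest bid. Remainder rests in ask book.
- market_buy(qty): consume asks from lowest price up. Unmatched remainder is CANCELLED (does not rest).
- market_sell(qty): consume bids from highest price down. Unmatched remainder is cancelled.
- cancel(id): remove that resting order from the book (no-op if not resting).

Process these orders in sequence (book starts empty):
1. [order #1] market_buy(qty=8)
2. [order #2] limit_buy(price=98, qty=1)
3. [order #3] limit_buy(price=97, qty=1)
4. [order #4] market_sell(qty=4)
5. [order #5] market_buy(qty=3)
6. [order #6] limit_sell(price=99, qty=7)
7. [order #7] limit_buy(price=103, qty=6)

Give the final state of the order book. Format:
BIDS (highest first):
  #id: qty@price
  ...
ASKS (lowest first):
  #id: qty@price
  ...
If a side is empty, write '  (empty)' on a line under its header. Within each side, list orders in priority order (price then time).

After op 1 [order #1] market_buy(qty=8): fills=none; bids=[-] asks=[-]
After op 2 [order #2] limit_buy(price=98, qty=1): fills=none; bids=[#2:1@98] asks=[-]
After op 3 [order #3] limit_buy(price=97, qty=1): fills=none; bids=[#2:1@98 #3:1@97] asks=[-]
After op 4 [order #4] market_sell(qty=4): fills=#2x#4:1@98 #3x#4:1@97; bids=[-] asks=[-]
After op 5 [order #5] market_buy(qty=3): fills=none; bids=[-] asks=[-]
After op 6 [order #6] limit_sell(price=99, qty=7): fills=none; bids=[-] asks=[#6:7@99]
After op 7 [order #7] limit_buy(price=103, qty=6): fills=#7x#6:6@99; bids=[-] asks=[#6:1@99]

Answer: BIDS (highest first):
  (empty)
ASKS (lowest first):
  #6: 1@99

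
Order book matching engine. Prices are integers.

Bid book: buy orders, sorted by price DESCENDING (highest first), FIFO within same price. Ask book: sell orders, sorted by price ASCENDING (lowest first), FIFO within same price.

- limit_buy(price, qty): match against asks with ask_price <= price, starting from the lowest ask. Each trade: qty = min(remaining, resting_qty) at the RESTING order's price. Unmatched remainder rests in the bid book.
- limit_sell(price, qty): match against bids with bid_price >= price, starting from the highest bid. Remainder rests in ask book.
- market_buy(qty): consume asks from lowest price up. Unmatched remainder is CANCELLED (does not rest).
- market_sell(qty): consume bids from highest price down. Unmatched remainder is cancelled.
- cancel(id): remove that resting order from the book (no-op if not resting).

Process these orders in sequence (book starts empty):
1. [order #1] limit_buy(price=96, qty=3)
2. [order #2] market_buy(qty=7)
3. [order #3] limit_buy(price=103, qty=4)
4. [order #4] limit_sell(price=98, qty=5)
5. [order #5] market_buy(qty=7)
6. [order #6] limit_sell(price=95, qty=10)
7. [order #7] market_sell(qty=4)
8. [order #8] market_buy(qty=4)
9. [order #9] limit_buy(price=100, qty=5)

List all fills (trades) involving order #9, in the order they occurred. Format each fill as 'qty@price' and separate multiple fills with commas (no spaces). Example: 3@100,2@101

After op 1 [order #1] limit_buy(price=96, qty=3): fills=none; bids=[#1:3@96] asks=[-]
After op 2 [order #2] market_buy(qty=7): fills=none; bids=[#1:3@96] asks=[-]
After op 3 [order #3] limit_buy(price=103, qty=4): fills=none; bids=[#3:4@103 #1:3@96] asks=[-]
After op 4 [order #4] limit_sell(price=98, qty=5): fills=#3x#4:4@103; bids=[#1:3@96] asks=[#4:1@98]
After op 5 [order #5] market_buy(qty=7): fills=#5x#4:1@98; bids=[#1:3@96] asks=[-]
After op 6 [order #6] limit_sell(price=95, qty=10): fills=#1x#6:3@96; bids=[-] asks=[#6:7@95]
After op 7 [order #7] market_sell(qty=4): fills=none; bids=[-] asks=[#6:7@95]
After op 8 [order #8] market_buy(qty=4): fills=#8x#6:4@95; bids=[-] asks=[#6:3@95]
After op 9 [order #9] limit_buy(price=100, qty=5): fills=#9x#6:3@95; bids=[#9:2@100] asks=[-]

Answer: 3@95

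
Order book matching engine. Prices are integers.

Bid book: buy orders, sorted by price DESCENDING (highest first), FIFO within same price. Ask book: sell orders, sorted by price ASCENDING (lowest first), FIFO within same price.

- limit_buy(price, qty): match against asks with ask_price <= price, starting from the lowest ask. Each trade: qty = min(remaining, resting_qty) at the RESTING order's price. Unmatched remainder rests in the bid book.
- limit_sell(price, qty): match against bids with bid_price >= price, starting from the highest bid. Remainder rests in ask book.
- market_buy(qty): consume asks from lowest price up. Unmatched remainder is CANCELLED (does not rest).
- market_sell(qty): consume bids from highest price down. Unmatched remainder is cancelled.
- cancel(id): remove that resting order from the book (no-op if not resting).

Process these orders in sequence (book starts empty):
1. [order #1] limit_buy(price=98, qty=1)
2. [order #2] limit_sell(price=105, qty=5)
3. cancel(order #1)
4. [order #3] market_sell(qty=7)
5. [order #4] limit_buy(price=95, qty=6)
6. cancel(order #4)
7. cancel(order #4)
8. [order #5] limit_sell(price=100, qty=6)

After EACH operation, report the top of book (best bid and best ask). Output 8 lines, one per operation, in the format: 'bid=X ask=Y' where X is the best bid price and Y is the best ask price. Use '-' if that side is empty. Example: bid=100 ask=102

After op 1 [order #1] limit_buy(price=98, qty=1): fills=none; bids=[#1:1@98] asks=[-]
After op 2 [order #2] limit_sell(price=105, qty=5): fills=none; bids=[#1:1@98] asks=[#2:5@105]
After op 3 cancel(order #1): fills=none; bids=[-] asks=[#2:5@105]
After op 4 [order #3] market_sell(qty=7): fills=none; bids=[-] asks=[#2:5@105]
After op 5 [order #4] limit_buy(price=95, qty=6): fills=none; bids=[#4:6@95] asks=[#2:5@105]
After op 6 cancel(order #4): fills=none; bids=[-] asks=[#2:5@105]
After op 7 cancel(order #4): fills=none; bids=[-] asks=[#2:5@105]
After op 8 [order #5] limit_sell(price=100, qty=6): fills=none; bids=[-] asks=[#5:6@100 #2:5@105]

Answer: bid=98 ask=-
bid=98 ask=105
bid=- ask=105
bid=- ask=105
bid=95 ask=105
bid=- ask=105
bid=- ask=105
bid=- ask=100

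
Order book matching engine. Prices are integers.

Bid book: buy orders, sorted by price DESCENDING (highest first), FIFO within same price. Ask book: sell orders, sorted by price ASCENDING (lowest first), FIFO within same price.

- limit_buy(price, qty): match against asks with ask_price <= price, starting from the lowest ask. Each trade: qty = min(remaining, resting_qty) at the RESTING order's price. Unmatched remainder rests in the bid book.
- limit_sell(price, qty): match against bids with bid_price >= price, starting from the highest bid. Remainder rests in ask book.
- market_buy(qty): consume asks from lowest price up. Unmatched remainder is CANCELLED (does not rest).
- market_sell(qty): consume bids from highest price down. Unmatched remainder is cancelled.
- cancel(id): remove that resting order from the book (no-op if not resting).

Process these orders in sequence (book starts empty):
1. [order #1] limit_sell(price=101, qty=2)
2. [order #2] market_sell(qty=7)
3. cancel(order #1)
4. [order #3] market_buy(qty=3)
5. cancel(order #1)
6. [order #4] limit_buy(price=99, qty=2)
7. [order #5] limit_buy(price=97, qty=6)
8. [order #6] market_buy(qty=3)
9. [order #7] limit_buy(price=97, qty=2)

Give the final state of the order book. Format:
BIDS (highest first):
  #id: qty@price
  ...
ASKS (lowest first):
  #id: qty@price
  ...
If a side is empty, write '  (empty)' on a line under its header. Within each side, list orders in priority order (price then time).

Answer: BIDS (highest first):
  #4: 2@99
  #5: 6@97
  #7: 2@97
ASKS (lowest first):
  (empty)

Derivation:
After op 1 [order #1] limit_sell(price=101, qty=2): fills=none; bids=[-] asks=[#1:2@101]
After op 2 [order #2] market_sell(qty=7): fills=none; bids=[-] asks=[#1:2@101]
After op 3 cancel(order #1): fills=none; bids=[-] asks=[-]
After op 4 [order #3] market_buy(qty=3): fills=none; bids=[-] asks=[-]
After op 5 cancel(order #1): fills=none; bids=[-] asks=[-]
After op 6 [order #4] limit_buy(price=99, qty=2): fills=none; bids=[#4:2@99] asks=[-]
After op 7 [order #5] limit_buy(price=97, qty=6): fills=none; bids=[#4:2@99 #5:6@97] asks=[-]
After op 8 [order #6] market_buy(qty=3): fills=none; bids=[#4:2@99 #5:6@97] asks=[-]
After op 9 [order #7] limit_buy(price=97, qty=2): fills=none; bids=[#4:2@99 #5:6@97 #7:2@97] asks=[-]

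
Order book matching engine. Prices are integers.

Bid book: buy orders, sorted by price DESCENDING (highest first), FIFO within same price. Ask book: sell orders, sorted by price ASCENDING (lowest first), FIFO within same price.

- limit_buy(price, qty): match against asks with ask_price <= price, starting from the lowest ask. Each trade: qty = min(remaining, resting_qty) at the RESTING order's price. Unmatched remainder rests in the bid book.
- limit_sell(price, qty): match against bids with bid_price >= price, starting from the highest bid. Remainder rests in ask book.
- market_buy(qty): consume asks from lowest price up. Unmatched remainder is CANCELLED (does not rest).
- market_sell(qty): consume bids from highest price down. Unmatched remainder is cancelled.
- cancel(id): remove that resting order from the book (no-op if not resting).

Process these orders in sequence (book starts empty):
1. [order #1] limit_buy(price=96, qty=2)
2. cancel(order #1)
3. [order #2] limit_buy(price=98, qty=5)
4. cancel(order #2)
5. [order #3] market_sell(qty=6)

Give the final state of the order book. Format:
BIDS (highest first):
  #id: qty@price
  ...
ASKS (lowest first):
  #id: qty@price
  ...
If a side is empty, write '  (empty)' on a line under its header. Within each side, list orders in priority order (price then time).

Answer: BIDS (highest first):
  (empty)
ASKS (lowest first):
  (empty)

Derivation:
After op 1 [order #1] limit_buy(price=96, qty=2): fills=none; bids=[#1:2@96] asks=[-]
After op 2 cancel(order #1): fills=none; bids=[-] asks=[-]
After op 3 [order #2] limit_buy(price=98, qty=5): fills=none; bids=[#2:5@98] asks=[-]
After op 4 cancel(order #2): fills=none; bids=[-] asks=[-]
After op 5 [order #3] market_sell(qty=6): fills=none; bids=[-] asks=[-]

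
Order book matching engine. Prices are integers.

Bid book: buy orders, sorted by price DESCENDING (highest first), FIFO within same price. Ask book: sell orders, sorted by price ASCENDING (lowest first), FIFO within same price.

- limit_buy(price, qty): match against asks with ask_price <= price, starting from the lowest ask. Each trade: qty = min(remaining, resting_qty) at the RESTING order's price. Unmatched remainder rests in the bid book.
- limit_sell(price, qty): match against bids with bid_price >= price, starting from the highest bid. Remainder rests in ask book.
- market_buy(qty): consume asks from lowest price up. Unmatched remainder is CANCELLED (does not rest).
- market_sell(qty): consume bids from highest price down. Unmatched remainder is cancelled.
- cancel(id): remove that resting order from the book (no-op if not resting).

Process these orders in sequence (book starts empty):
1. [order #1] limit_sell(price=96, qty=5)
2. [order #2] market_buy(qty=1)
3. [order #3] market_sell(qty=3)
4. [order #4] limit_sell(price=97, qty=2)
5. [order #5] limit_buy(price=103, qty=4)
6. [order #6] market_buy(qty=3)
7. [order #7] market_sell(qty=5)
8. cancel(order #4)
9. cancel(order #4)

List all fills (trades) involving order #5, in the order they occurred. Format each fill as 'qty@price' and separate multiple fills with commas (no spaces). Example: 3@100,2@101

After op 1 [order #1] limit_sell(price=96, qty=5): fills=none; bids=[-] asks=[#1:5@96]
After op 2 [order #2] market_buy(qty=1): fills=#2x#1:1@96; bids=[-] asks=[#1:4@96]
After op 3 [order #3] market_sell(qty=3): fills=none; bids=[-] asks=[#1:4@96]
After op 4 [order #4] limit_sell(price=97, qty=2): fills=none; bids=[-] asks=[#1:4@96 #4:2@97]
After op 5 [order #5] limit_buy(price=103, qty=4): fills=#5x#1:4@96; bids=[-] asks=[#4:2@97]
After op 6 [order #6] market_buy(qty=3): fills=#6x#4:2@97; bids=[-] asks=[-]
After op 7 [order #7] market_sell(qty=5): fills=none; bids=[-] asks=[-]
After op 8 cancel(order #4): fills=none; bids=[-] asks=[-]
After op 9 cancel(order #4): fills=none; bids=[-] asks=[-]

Answer: 4@96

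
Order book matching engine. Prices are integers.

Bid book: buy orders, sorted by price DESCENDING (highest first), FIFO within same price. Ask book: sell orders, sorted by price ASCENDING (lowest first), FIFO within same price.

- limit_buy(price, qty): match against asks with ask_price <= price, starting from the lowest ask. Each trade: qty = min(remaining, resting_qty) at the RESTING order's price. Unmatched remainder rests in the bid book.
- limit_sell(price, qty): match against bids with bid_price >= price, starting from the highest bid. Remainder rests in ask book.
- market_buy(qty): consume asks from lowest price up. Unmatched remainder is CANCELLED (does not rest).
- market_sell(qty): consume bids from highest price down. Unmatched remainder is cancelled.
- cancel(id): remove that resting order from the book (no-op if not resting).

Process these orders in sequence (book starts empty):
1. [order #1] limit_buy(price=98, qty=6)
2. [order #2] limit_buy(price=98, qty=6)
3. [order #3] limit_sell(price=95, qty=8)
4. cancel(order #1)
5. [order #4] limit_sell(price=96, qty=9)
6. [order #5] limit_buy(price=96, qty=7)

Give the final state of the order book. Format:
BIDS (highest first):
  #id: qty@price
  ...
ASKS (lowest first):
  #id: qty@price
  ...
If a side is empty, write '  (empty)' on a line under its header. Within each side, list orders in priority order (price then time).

After op 1 [order #1] limit_buy(price=98, qty=6): fills=none; bids=[#1:6@98] asks=[-]
After op 2 [order #2] limit_buy(price=98, qty=6): fills=none; bids=[#1:6@98 #2:6@98] asks=[-]
After op 3 [order #3] limit_sell(price=95, qty=8): fills=#1x#3:6@98 #2x#3:2@98; bids=[#2:4@98] asks=[-]
After op 4 cancel(order #1): fills=none; bids=[#2:4@98] asks=[-]
After op 5 [order #4] limit_sell(price=96, qty=9): fills=#2x#4:4@98; bids=[-] asks=[#4:5@96]
After op 6 [order #5] limit_buy(price=96, qty=7): fills=#5x#4:5@96; bids=[#5:2@96] asks=[-]

Answer: BIDS (highest first):
  #5: 2@96
ASKS (lowest first):
  (empty)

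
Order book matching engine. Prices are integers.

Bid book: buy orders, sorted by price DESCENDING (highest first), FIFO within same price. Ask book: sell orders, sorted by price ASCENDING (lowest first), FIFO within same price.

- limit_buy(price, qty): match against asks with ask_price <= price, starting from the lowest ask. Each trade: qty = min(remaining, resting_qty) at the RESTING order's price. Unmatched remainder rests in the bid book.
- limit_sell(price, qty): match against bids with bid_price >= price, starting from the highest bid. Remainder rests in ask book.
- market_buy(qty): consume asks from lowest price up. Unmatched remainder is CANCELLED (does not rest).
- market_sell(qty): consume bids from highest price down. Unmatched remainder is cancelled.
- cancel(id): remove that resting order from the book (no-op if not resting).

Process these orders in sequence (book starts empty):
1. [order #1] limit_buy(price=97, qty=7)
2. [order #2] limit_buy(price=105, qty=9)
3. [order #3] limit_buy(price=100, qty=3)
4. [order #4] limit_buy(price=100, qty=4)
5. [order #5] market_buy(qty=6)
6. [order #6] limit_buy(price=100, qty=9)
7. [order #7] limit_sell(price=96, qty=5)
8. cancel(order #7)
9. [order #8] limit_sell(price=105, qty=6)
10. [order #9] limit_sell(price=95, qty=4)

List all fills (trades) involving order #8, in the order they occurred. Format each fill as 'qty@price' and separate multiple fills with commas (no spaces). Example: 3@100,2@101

After op 1 [order #1] limit_buy(price=97, qty=7): fills=none; bids=[#1:7@97] asks=[-]
After op 2 [order #2] limit_buy(price=105, qty=9): fills=none; bids=[#2:9@105 #1:7@97] asks=[-]
After op 3 [order #3] limit_buy(price=100, qty=3): fills=none; bids=[#2:9@105 #3:3@100 #1:7@97] asks=[-]
After op 4 [order #4] limit_buy(price=100, qty=4): fills=none; bids=[#2:9@105 #3:3@100 #4:4@100 #1:7@97] asks=[-]
After op 5 [order #5] market_buy(qty=6): fills=none; bids=[#2:9@105 #3:3@100 #4:4@100 #1:7@97] asks=[-]
After op 6 [order #6] limit_buy(price=100, qty=9): fills=none; bids=[#2:9@105 #3:3@100 #4:4@100 #6:9@100 #1:7@97] asks=[-]
After op 7 [order #7] limit_sell(price=96, qty=5): fills=#2x#7:5@105; bids=[#2:4@105 #3:3@100 #4:4@100 #6:9@100 #1:7@97] asks=[-]
After op 8 cancel(order #7): fills=none; bids=[#2:4@105 #3:3@100 #4:4@100 #6:9@100 #1:7@97] asks=[-]
After op 9 [order #8] limit_sell(price=105, qty=6): fills=#2x#8:4@105; bids=[#3:3@100 #4:4@100 #6:9@100 #1:7@97] asks=[#8:2@105]
After op 10 [order #9] limit_sell(price=95, qty=4): fills=#3x#9:3@100 #4x#9:1@100; bids=[#4:3@100 #6:9@100 #1:7@97] asks=[#8:2@105]

Answer: 4@105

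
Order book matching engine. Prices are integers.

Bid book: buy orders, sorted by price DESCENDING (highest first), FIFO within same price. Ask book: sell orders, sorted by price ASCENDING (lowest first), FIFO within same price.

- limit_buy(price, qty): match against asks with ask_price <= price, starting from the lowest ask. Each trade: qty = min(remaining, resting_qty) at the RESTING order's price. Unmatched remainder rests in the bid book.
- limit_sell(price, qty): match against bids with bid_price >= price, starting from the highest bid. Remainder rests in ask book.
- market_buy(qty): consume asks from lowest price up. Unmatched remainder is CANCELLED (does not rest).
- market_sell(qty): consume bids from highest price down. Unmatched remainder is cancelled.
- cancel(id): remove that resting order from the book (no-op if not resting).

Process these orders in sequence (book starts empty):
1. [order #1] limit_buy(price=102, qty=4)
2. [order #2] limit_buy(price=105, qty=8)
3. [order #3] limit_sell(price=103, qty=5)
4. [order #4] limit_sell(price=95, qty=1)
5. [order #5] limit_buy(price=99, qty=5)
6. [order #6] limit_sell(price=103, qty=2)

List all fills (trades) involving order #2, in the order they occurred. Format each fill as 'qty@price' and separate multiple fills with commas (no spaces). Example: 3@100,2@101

After op 1 [order #1] limit_buy(price=102, qty=4): fills=none; bids=[#1:4@102] asks=[-]
After op 2 [order #2] limit_buy(price=105, qty=8): fills=none; bids=[#2:8@105 #1:4@102] asks=[-]
After op 3 [order #3] limit_sell(price=103, qty=5): fills=#2x#3:5@105; bids=[#2:3@105 #1:4@102] asks=[-]
After op 4 [order #4] limit_sell(price=95, qty=1): fills=#2x#4:1@105; bids=[#2:2@105 #1:4@102] asks=[-]
After op 5 [order #5] limit_buy(price=99, qty=5): fills=none; bids=[#2:2@105 #1:4@102 #5:5@99] asks=[-]
After op 6 [order #6] limit_sell(price=103, qty=2): fills=#2x#6:2@105; bids=[#1:4@102 #5:5@99] asks=[-]

Answer: 5@105,1@105,2@105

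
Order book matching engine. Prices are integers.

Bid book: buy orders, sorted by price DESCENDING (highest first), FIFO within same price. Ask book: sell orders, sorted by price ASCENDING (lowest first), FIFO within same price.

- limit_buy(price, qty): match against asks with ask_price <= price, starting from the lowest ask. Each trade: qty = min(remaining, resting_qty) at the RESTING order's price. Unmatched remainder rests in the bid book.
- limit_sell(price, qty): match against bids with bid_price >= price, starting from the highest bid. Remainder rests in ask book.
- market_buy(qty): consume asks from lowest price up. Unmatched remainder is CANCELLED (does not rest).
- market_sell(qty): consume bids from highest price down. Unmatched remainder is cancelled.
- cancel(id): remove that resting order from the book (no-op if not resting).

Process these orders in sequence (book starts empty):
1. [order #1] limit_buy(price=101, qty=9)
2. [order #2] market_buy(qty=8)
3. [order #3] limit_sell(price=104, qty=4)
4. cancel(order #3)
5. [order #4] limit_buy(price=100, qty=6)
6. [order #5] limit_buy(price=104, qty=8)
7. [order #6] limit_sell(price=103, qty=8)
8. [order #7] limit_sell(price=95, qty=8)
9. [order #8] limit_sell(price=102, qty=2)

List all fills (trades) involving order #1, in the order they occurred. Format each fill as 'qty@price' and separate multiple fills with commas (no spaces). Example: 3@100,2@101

After op 1 [order #1] limit_buy(price=101, qty=9): fills=none; bids=[#1:9@101] asks=[-]
After op 2 [order #2] market_buy(qty=8): fills=none; bids=[#1:9@101] asks=[-]
After op 3 [order #3] limit_sell(price=104, qty=4): fills=none; bids=[#1:9@101] asks=[#3:4@104]
After op 4 cancel(order #3): fills=none; bids=[#1:9@101] asks=[-]
After op 5 [order #4] limit_buy(price=100, qty=6): fills=none; bids=[#1:9@101 #4:6@100] asks=[-]
After op 6 [order #5] limit_buy(price=104, qty=8): fills=none; bids=[#5:8@104 #1:9@101 #4:6@100] asks=[-]
After op 7 [order #6] limit_sell(price=103, qty=8): fills=#5x#6:8@104; bids=[#1:9@101 #4:6@100] asks=[-]
After op 8 [order #7] limit_sell(price=95, qty=8): fills=#1x#7:8@101; bids=[#1:1@101 #4:6@100] asks=[-]
After op 9 [order #8] limit_sell(price=102, qty=2): fills=none; bids=[#1:1@101 #4:6@100] asks=[#8:2@102]

Answer: 8@101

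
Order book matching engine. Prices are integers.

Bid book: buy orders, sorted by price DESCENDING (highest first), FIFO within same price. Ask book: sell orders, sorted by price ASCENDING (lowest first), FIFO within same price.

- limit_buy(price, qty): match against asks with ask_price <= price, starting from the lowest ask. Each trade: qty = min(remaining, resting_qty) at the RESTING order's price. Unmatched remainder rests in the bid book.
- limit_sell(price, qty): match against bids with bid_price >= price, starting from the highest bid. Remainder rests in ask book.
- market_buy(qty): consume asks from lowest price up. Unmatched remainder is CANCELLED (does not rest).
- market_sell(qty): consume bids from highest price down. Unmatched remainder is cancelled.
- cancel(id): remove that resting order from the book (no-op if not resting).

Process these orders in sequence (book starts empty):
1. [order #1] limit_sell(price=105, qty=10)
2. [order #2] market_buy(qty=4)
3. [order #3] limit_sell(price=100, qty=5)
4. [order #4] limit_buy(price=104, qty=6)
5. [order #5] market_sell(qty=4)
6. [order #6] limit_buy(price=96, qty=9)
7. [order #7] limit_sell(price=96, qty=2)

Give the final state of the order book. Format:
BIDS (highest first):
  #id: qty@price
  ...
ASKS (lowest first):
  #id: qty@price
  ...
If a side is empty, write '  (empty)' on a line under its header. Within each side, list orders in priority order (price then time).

After op 1 [order #1] limit_sell(price=105, qty=10): fills=none; bids=[-] asks=[#1:10@105]
After op 2 [order #2] market_buy(qty=4): fills=#2x#1:4@105; bids=[-] asks=[#1:6@105]
After op 3 [order #3] limit_sell(price=100, qty=5): fills=none; bids=[-] asks=[#3:5@100 #1:6@105]
After op 4 [order #4] limit_buy(price=104, qty=6): fills=#4x#3:5@100; bids=[#4:1@104] asks=[#1:6@105]
After op 5 [order #5] market_sell(qty=4): fills=#4x#5:1@104; bids=[-] asks=[#1:6@105]
After op 6 [order #6] limit_buy(price=96, qty=9): fills=none; bids=[#6:9@96] asks=[#1:6@105]
After op 7 [order #7] limit_sell(price=96, qty=2): fills=#6x#7:2@96; bids=[#6:7@96] asks=[#1:6@105]

Answer: BIDS (highest first):
  #6: 7@96
ASKS (lowest first):
  #1: 6@105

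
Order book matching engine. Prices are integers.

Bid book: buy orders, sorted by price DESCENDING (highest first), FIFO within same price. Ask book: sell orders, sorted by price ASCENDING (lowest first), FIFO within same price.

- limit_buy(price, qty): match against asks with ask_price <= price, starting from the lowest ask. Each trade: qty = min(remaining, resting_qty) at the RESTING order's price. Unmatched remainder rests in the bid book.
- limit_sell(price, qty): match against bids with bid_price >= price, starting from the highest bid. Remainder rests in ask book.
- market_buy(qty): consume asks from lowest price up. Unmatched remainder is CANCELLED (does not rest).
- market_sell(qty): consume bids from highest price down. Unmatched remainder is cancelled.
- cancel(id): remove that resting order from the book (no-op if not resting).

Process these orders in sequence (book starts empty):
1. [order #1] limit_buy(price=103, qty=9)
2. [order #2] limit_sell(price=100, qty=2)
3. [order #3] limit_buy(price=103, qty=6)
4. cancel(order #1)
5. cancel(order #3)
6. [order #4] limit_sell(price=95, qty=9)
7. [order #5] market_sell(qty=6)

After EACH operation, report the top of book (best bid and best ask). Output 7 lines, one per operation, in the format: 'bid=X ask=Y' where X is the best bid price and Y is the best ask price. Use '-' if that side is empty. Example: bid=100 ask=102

After op 1 [order #1] limit_buy(price=103, qty=9): fills=none; bids=[#1:9@103] asks=[-]
After op 2 [order #2] limit_sell(price=100, qty=2): fills=#1x#2:2@103; bids=[#1:7@103] asks=[-]
After op 3 [order #3] limit_buy(price=103, qty=6): fills=none; bids=[#1:7@103 #3:6@103] asks=[-]
After op 4 cancel(order #1): fills=none; bids=[#3:6@103] asks=[-]
After op 5 cancel(order #3): fills=none; bids=[-] asks=[-]
After op 6 [order #4] limit_sell(price=95, qty=9): fills=none; bids=[-] asks=[#4:9@95]
After op 7 [order #5] market_sell(qty=6): fills=none; bids=[-] asks=[#4:9@95]

Answer: bid=103 ask=-
bid=103 ask=-
bid=103 ask=-
bid=103 ask=-
bid=- ask=-
bid=- ask=95
bid=- ask=95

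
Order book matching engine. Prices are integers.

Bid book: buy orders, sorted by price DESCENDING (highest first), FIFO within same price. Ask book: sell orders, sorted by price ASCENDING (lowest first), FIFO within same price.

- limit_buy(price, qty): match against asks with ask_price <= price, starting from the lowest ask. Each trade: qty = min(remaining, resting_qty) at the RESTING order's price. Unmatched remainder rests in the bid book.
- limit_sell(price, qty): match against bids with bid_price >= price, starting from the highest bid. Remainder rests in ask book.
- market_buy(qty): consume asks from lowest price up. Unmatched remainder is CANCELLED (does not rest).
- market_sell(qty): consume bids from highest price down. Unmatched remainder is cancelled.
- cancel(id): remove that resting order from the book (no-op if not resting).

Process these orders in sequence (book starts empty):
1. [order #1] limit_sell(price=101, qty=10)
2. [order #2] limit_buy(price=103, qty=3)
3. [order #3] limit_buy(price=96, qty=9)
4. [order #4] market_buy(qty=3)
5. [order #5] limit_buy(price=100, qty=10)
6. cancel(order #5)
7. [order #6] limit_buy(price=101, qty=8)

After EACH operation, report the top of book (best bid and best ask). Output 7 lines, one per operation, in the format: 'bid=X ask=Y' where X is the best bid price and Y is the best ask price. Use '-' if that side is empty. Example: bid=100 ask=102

Answer: bid=- ask=101
bid=- ask=101
bid=96 ask=101
bid=96 ask=101
bid=100 ask=101
bid=96 ask=101
bid=101 ask=-

Derivation:
After op 1 [order #1] limit_sell(price=101, qty=10): fills=none; bids=[-] asks=[#1:10@101]
After op 2 [order #2] limit_buy(price=103, qty=3): fills=#2x#1:3@101; bids=[-] asks=[#1:7@101]
After op 3 [order #3] limit_buy(price=96, qty=9): fills=none; bids=[#3:9@96] asks=[#1:7@101]
After op 4 [order #4] market_buy(qty=3): fills=#4x#1:3@101; bids=[#3:9@96] asks=[#1:4@101]
After op 5 [order #5] limit_buy(price=100, qty=10): fills=none; bids=[#5:10@100 #3:9@96] asks=[#1:4@101]
After op 6 cancel(order #5): fills=none; bids=[#3:9@96] asks=[#1:4@101]
After op 7 [order #6] limit_buy(price=101, qty=8): fills=#6x#1:4@101; bids=[#6:4@101 #3:9@96] asks=[-]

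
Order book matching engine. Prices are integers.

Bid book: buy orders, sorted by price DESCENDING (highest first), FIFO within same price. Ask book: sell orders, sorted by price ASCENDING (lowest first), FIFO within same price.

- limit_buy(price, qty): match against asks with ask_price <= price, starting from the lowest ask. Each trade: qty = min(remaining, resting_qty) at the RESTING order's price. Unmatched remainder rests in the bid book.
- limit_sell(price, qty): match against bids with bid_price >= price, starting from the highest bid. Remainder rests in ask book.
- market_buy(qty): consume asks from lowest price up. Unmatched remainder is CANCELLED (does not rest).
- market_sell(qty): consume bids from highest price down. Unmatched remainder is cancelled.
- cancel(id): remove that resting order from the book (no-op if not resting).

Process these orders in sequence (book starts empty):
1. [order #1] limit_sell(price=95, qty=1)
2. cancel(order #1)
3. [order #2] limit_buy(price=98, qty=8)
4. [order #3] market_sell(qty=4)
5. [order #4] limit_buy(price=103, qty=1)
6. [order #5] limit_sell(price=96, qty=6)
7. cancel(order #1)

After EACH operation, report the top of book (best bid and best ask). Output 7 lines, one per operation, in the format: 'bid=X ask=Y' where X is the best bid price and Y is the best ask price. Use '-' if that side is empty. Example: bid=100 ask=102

Answer: bid=- ask=95
bid=- ask=-
bid=98 ask=-
bid=98 ask=-
bid=103 ask=-
bid=- ask=96
bid=- ask=96

Derivation:
After op 1 [order #1] limit_sell(price=95, qty=1): fills=none; bids=[-] asks=[#1:1@95]
After op 2 cancel(order #1): fills=none; bids=[-] asks=[-]
After op 3 [order #2] limit_buy(price=98, qty=8): fills=none; bids=[#2:8@98] asks=[-]
After op 4 [order #3] market_sell(qty=4): fills=#2x#3:4@98; bids=[#2:4@98] asks=[-]
After op 5 [order #4] limit_buy(price=103, qty=1): fills=none; bids=[#4:1@103 #2:4@98] asks=[-]
After op 6 [order #5] limit_sell(price=96, qty=6): fills=#4x#5:1@103 #2x#5:4@98; bids=[-] asks=[#5:1@96]
After op 7 cancel(order #1): fills=none; bids=[-] asks=[#5:1@96]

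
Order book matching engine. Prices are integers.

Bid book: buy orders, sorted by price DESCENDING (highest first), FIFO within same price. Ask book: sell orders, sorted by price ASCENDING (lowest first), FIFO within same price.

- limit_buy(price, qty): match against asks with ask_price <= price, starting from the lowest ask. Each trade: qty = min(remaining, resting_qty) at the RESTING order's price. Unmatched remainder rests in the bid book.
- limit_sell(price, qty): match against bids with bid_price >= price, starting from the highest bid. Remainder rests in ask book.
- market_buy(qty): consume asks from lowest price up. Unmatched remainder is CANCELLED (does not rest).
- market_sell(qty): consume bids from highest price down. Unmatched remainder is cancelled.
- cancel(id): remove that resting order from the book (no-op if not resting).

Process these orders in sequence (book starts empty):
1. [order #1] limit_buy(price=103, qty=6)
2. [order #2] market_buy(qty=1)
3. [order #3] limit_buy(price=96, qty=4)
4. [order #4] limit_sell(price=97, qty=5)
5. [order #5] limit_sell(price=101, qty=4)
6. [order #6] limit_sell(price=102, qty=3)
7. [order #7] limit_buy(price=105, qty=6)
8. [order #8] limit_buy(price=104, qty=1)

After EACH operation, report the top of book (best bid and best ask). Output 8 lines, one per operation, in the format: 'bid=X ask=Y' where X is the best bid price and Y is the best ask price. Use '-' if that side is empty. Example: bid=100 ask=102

After op 1 [order #1] limit_buy(price=103, qty=6): fills=none; bids=[#1:6@103] asks=[-]
After op 2 [order #2] market_buy(qty=1): fills=none; bids=[#1:6@103] asks=[-]
After op 3 [order #3] limit_buy(price=96, qty=4): fills=none; bids=[#1:6@103 #3:4@96] asks=[-]
After op 4 [order #4] limit_sell(price=97, qty=5): fills=#1x#4:5@103; bids=[#1:1@103 #3:4@96] asks=[-]
After op 5 [order #5] limit_sell(price=101, qty=4): fills=#1x#5:1@103; bids=[#3:4@96] asks=[#5:3@101]
After op 6 [order #6] limit_sell(price=102, qty=3): fills=none; bids=[#3:4@96] asks=[#5:3@101 #6:3@102]
After op 7 [order #7] limit_buy(price=105, qty=6): fills=#7x#5:3@101 #7x#6:3@102; bids=[#3:4@96] asks=[-]
After op 8 [order #8] limit_buy(price=104, qty=1): fills=none; bids=[#8:1@104 #3:4@96] asks=[-]

Answer: bid=103 ask=-
bid=103 ask=-
bid=103 ask=-
bid=103 ask=-
bid=96 ask=101
bid=96 ask=101
bid=96 ask=-
bid=104 ask=-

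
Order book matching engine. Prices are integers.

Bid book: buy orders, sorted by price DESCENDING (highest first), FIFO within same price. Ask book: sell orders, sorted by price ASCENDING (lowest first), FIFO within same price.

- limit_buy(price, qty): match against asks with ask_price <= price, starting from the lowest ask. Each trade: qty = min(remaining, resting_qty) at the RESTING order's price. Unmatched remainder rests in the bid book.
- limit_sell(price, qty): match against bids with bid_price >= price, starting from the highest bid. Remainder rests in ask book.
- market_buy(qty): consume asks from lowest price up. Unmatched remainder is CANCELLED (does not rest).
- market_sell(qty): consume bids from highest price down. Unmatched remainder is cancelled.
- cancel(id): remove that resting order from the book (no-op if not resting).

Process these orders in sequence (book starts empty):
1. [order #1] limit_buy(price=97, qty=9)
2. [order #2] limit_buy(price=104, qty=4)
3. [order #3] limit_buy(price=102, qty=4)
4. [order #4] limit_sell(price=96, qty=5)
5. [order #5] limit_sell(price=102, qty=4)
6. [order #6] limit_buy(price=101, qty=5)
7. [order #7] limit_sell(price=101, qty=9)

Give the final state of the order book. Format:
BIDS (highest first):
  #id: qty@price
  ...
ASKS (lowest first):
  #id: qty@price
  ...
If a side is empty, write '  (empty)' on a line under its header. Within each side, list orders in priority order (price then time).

Answer: BIDS (highest first):
  #1: 9@97
ASKS (lowest first):
  #7: 4@101
  #5: 1@102

Derivation:
After op 1 [order #1] limit_buy(price=97, qty=9): fills=none; bids=[#1:9@97] asks=[-]
After op 2 [order #2] limit_buy(price=104, qty=4): fills=none; bids=[#2:4@104 #1:9@97] asks=[-]
After op 3 [order #3] limit_buy(price=102, qty=4): fills=none; bids=[#2:4@104 #3:4@102 #1:9@97] asks=[-]
After op 4 [order #4] limit_sell(price=96, qty=5): fills=#2x#4:4@104 #3x#4:1@102; bids=[#3:3@102 #1:9@97] asks=[-]
After op 5 [order #5] limit_sell(price=102, qty=4): fills=#3x#5:3@102; bids=[#1:9@97] asks=[#5:1@102]
After op 6 [order #6] limit_buy(price=101, qty=5): fills=none; bids=[#6:5@101 #1:9@97] asks=[#5:1@102]
After op 7 [order #7] limit_sell(price=101, qty=9): fills=#6x#7:5@101; bids=[#1:9@97] asks=[#7:4@101 #5:1@102]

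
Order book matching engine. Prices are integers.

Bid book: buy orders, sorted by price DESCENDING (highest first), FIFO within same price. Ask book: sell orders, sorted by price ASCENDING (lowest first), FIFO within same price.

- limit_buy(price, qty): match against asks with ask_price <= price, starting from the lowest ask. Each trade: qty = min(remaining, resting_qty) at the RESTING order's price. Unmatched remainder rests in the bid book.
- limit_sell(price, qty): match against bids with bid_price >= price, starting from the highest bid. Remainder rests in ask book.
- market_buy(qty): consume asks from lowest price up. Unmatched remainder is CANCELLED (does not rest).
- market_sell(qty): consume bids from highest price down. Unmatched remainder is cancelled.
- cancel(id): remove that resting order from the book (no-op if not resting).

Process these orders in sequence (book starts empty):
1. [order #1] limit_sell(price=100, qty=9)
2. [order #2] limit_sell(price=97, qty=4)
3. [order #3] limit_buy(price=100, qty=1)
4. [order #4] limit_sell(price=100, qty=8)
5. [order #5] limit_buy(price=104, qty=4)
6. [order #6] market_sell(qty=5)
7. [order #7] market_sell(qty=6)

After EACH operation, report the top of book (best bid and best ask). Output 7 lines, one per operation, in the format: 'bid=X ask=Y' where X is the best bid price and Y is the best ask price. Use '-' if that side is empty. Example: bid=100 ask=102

After op 1 [order #1] limit_sell(price=100, qty=9): fills=none; bids=[-] asks=[#1:9@100]
After op 2 [order #2] limit_sell(price=97, qty=4): fills=none; bids=[-] asks=[#2:4@97 #1:9@100]
After op 3 [order #3] limit_buy(price=100, qty=1): fills=#3x#2:1@97; bids=[-] asks=[#2:3@97 #1:9@100]
After op 4 [order #4] limit_sell(price=100, qty=8): fills=none; bids=[-] asks=[#2:3@97 #1:9@100 #4:8@100]
After op 5 [order #5] limit_buy(price=104, qty=4): fills=#5x#2:3@97 #5x#1:1@100; bids=[-] asks=[#1:8@100 #4:8@100]
After op 6 [order #6] market_sell(qty=5): fills=none; bids=[-] asks=[#1:8@100 #4:8@100]
After op 7 [order #7] market_sell(qty=6): fills=none; bids=[-] asks=[#1:8@100 #4:8@100]

Answer: bid=- ask=100
bid=- ask=97
bid=- ask=97
bid=- ask=97
bid=- ask=100
bid=- ask=100
bid=- ask=100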